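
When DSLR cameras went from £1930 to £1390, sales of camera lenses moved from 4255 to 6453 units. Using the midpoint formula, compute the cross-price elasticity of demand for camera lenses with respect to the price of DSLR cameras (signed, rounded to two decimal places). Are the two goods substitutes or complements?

-1.26; complements

%ΔQ_{camera lenses} = (6453 − 4255)/avg = 2198/5354 = 0.410534…
%ΔP_{DSLR cameras} = (1390 − 1930)/avg = -540/1660 = -0.325301…
E_cross = (2198/5354) / (-540/1660) = -1.2620…
E_cross < 0 ⇒ the goods are complements.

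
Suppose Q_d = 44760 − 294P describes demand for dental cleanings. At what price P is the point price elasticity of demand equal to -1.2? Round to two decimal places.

Ed = −294P/(44760 − 294P). Set this equal to -1.2:
294P = 1.2·(44760 − 294P) ⇒ 294P(1 + 1.2) = 1.2·44760
P = 1.2·44760 / (294·2.2) = 83.0426…

83.04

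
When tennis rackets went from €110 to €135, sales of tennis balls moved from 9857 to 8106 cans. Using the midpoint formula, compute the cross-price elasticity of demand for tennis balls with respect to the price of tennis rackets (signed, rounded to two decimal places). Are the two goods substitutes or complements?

-0.96; complements

%ΔQ_{tennis balls} = (8106 − 9857)/avg = -1751/8981.5 = -0.194956…
%ΔP_{tennis rackets} = (135 − 110)/avg = 25/122.5 = 0.204081…
E_cross = (-1751/8981.5) / (25/122.5) = -0.9552…
E_cross < 0 ⇒ the goods are complements.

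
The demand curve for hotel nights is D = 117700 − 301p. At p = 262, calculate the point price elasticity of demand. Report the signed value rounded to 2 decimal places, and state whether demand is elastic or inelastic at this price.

dD/dp = −301. At p = 262, D = 117700 − 301(262) = 38838.
Ed = (dD/dp)·(p/D) = −301 × (262/38838) = -2.0305…
|Ed| = 2.03 > 1, so demand is elastic.

-2.03; elastic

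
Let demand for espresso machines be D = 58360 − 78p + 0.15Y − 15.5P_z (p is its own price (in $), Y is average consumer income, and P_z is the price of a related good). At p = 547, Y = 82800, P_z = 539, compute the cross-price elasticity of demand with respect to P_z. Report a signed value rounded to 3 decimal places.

-0.423

At the given values, D = 58360 − 78(547) + 0.15(82800) − 15.5(539) = 19759.5.
∂D/∂P_z = -15.5.
E = (-15.5) × (539/19759.5) = -0.42280…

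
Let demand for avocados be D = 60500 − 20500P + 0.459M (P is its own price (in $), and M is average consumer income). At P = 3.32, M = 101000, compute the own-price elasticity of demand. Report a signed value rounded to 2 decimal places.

At the given values, D = 60500 − 20500(3.32) + 0.459(101000) = 38799.
∂D/∂P = −20500.
E = (-20500) × (3.32/38799) = -1.7541…

-1.75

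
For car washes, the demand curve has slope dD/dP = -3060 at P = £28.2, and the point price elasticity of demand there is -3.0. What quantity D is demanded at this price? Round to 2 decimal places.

28764.00

Ed = (dD/dP)·(P/D) ⇒ D = (dD/dP)·P/Ed = (-3060)·28.2/(-3.0) = 28764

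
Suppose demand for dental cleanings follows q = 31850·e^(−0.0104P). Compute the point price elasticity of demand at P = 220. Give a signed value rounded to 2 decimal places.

dq/dP = −0.0104·q = -33.6107. At P = 220, q = 3231.79.
Ed = (dq/dP)·(P/q) = (-33.6107) × (220/3231.79) = -2.288

-2.29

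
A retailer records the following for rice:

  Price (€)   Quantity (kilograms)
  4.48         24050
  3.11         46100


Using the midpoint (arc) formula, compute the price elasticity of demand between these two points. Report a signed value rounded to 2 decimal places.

-1.74

%ΔQ = (46100 − 24050) / [(24050 + 46100)/2] = 22050/35075 = 0.628652…
%ΔP = (3.11 − 4.48) / [(4.48 + 3.11)/2] = -1.37/3.795 = -0.361001…
Arc Ed = %ΔQ / %ΔP = (22050/35075) / (-1.37/3.795) = -1.7414…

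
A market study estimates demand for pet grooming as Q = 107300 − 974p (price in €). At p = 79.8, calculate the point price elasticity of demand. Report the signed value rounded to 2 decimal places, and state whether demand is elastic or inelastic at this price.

-2.63; elastic

dQ/dp = −974. At p = 79.8, Q = 107300 − 974(79.8) = 29574.8.
Ed = (dQ/dp)·(p/Q) = −974 × (79.8/29574.8) = -2.6280…
|Ed| = 2.63 > 1, so demand is elastic.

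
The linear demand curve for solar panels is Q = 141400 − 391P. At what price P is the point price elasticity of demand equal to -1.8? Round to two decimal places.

Ed = −391P/(141400 − 391P). Set this equal to -1.8:
391P = 1.8·(141400 − 391P) ⇒ 391P(1 + 1.8) = 1.8·141400
P = 1.8·141400 / (391·2.8) = 232.4808…

232.48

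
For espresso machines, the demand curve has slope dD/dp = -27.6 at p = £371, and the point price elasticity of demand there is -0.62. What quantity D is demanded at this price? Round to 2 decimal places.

16515.48

Ed = (dD/dp)·(p/D) ⇒ D = (dD/dp)·p/Ed = (-27.6)·371/(-0.62) = 16515.4838…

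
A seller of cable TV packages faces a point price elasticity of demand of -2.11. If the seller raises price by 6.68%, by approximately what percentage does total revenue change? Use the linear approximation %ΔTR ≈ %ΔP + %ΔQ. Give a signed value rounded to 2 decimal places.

%ΔQ ≈ Ed × %ΔP = (-2.11) × (+6.68%) = -14.0948%
%ΔTR ≈ %ΔP + %ΔQ = (+6.68%) + (-14.0948%) = -7.4148%

-7.41%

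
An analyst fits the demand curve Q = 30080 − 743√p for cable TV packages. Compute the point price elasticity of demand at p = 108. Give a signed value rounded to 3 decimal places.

dQ/dp = −743/(2√p) = -35.7476. At p = 108, Q = 22358.5.
Ed = (dQ/dp)·(p/Q) = (-35.7476) × (108/22358.5) = -0.17267…

-0.173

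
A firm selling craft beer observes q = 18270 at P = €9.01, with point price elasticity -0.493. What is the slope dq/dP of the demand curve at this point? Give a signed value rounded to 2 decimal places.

-999.68

Ed = (dq/dP)·(P/q) ⇒ dq/dP = Ed·q/P = (-0.493)·18270/9.01 = -999.6792…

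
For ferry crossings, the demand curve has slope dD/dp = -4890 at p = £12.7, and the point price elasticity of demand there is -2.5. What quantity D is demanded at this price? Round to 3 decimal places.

24841.200

Ed = (dD/dp)·(p/D) ⇒ D = (dD/dp)·p/Ed = (-4890)·12.7/(-2.5) = 24841.2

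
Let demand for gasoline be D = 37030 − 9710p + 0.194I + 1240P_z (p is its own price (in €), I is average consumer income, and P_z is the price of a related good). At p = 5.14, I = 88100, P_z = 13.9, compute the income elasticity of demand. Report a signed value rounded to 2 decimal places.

At the given values, D = 37030 − 9710(5.14) + 0.194(88100) + 1240(13.9) = 21448.
∂D/∂I = 0.194.
E = (0.194) × (88100/21448) = 0.7968…

0.80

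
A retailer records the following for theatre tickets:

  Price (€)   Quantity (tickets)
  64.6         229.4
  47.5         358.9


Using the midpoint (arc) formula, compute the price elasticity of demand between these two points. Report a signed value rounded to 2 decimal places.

%ΔQ = (358.9 − 229.4) / [(229.4 + 358.9)/2] = 129.5/294.15 = 0.440251…
%ΔP = (47.5 − 64.6) / [(64.6 + 47.5)/2] = -17.1/56.05 = -0.305084…
Arc Ed = %ΔQ / %ΔP = (129.5/294.15) / (-17.1/56.05) = -1.4430…

-1.44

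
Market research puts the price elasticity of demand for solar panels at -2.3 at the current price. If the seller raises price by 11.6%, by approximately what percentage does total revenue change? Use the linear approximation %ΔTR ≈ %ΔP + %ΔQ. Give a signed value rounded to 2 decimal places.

-15.08%

%ΔQ ≈ Ed × %ΔP = (-2.3) × (+11.6%) = -26.6800%
%ΔTR ≈ %ΔP + %ΔQ = (+11.6%) + (-26.6800%) = -15.0800%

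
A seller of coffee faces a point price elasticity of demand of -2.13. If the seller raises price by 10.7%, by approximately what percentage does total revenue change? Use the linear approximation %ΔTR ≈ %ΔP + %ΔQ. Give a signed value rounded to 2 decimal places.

%ΔQ ≈ Ed × %ΔP = (-2.13) × (+10.7%) = -22.7910%
%ΔTR ≈ %ΔP + %ΔQ = (+10.7%) + (-22.7910%) = -12.0910%

-12.09%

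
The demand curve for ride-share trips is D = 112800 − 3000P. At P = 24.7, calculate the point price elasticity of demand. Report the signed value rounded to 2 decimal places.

-1.91

dD/dP = −3000. At P = 24.7, D = 112800 − 3000(24.7) = 38700.
Ed = (dD/dP)·(P/D) = −3000 × (24.7/38700) = -1.9147…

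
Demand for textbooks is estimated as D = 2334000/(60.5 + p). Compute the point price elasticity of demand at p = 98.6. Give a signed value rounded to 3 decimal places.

dD/dp = −2334000/(60.5 + p)² = -92.2063. At p = 98.6, D = 14670.
Ed = (dD/dp)·(p/D) = (-92.2063) × (98.6/14670) = -0.61973…

-0.620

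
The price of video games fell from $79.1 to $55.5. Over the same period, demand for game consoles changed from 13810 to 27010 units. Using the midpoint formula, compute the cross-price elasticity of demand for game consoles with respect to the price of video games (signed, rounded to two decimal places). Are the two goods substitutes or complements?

%ΔQ_{game consoles} = (27010 − 13810)/avg = 13200/20410 = 0.646741…
%ΔP_{video games} = (55.5 − 79.1)/avg = -23.6/67.3 = -0.350668…
E_cross = (13200/20410) / (-23.6/67.3) = -1.8443…
E_cross < 0 ⇒ the goods are complements.

-1.84; complements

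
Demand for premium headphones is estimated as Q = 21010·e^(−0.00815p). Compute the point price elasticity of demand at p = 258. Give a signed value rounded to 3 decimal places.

dQ/dp = −0.00815·Q = -20.9119. At p = 258, Q = 2565.87.
Ed = (dQ/dp)·(p/Q) = (-20.9119) × (258/2565.87) = -2.1027

-2.103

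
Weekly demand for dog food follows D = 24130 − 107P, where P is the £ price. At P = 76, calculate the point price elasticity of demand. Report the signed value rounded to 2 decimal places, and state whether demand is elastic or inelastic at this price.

-0.51; inelastic

dD/dP = −107. At P = 76, D = 24130 − 107(76) = 15998.
Ed = (dD/dP)·(P/D) = −107 × (76/15998) = -0.5083…
|Ed| = 0.51 < 1, so demand is inelastic.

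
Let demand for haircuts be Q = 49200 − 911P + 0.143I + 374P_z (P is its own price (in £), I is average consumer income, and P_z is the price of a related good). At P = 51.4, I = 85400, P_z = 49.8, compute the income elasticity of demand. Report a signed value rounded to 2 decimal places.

0.37

At the given values, Q = 49200 − 911(51.4) + 0.143(85400) + 374(49.8) = 33212.
∂Q/∂I = 0.143.
E = (0.143) × (85400/33212) = 0.3677…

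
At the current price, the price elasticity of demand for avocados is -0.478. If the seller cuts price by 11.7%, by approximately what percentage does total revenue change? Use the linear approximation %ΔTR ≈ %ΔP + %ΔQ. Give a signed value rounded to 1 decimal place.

-6.1%

%ΔQ ≈ Ed × %ΔP = (-0.478) × (-11.7%) = +5.5926%
%ΔTR ≈ %ΔP + %ΔQ = (-11.7%) + (+5.5926%) = -6.1074%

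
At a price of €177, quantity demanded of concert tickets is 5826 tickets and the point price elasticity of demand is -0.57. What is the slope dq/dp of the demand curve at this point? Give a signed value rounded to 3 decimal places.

Ed = (dq/dp)·(p/q) ⇒ dq/dp = Ed·q/p = (-0.57)·5826/177 = -18.76169…

-18.762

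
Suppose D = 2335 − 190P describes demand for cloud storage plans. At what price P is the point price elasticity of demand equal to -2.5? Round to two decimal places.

Ed = −190P/(2335 − 190P). Set this equal to -2.5:
190P = 2.5·(2335 − 190P) ⇒ 190P(1 + 2.5) = 2.5·2335
P = 2.5·2335 / (190·3.5) = 8.7781…

8.78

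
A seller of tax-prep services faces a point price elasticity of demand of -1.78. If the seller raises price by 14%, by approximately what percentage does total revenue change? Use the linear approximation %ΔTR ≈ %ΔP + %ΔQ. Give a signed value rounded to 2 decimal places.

-10.92%

%ΔQ ≈ Ed × %ΔP = (-1.78) × (+14%) = -24.9200%
%ΔTR ≈ %ΔP + %ΔQ = (+14%) + (-24.9200%) = -10.9200%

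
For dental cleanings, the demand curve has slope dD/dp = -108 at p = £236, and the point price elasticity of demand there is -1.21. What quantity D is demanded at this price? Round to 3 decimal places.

Ed = (dD/dp)·(p/D) ⇒ D = (dD/dp)·p/Ed = (-108)·236/(-1.21) = 21064.46280…

21064.463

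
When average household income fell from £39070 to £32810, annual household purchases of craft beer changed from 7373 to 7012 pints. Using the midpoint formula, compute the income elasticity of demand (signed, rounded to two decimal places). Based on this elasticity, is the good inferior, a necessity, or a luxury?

0.29; necessity

%ΔQ = (7012 − 7373)/[( 7373 + 7012)/2] = -361/7192.5 = -0.050191…
%ΔIncome = (32810 − 39070)/[( 39070 + 32810)/2] = -6260/35940 = -0.174179…
E_income = (-361/7192.5) / (-6260/35940) = 0.2881…
0 < E_income < 1 ⇒ normal good, necessity.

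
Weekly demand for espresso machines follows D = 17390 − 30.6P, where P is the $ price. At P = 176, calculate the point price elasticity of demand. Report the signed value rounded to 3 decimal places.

dD/dP = −30.6. At P = 176, D = 17390 − 30.6(176) = 12004.4.
Ed = (dD/dP)·(P/D) = −30.6 × (176/12004.4) = -0.44863…

-0.449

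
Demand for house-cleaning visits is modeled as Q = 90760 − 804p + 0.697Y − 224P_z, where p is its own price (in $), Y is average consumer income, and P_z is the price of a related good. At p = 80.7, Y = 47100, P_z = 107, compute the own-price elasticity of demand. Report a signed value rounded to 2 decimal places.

-1.87

At the given values, Q = 90760 − 804(80.7) + 0.697(47100) − 224(107) = 34737.9.
∂Q/∂p = −804.
E = (-804) × (80.7/34737.9) = -1.8677…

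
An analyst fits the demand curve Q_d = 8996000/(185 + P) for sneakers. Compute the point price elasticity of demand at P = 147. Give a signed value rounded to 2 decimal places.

-0.44

dQ_d/dP = −8996000/(185 + P)² = -81.6156. At P = 147, Q_d = 27096.4.
Ed = (dQ_d/dP)·(P/Q_d) = (-81.6156) × (147/27096.4) = -0.4427…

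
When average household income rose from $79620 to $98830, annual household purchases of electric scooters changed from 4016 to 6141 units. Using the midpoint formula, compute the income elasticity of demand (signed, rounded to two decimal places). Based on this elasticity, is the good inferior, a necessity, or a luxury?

%ΔQ = (6141 − 4016)/[( 4016 + 6141)/2] = 2125/5078.5 = 0.418430…
%ΔIncome = (98830 − 79620)/[( 79620 + 98830)/2] = 19210/89225 = 0.215298…
E_income = (2125/5078.5) / (19210/89225) = 1.9434…
E_income > 1 ⇒ normal good, luxury.

1.94; luxury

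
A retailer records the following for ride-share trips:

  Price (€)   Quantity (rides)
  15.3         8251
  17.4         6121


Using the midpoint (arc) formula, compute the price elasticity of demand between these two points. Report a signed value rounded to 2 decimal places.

-2.31

%ΔQ = (6121 − 8251) / [(8251 + 6121)/2] = -2130/7186 = -0.296409…
%ΔP = (17.4 − 15.3) / [(15.3 + 17.4)/2] = 2.1/16.35 = 0.128440…
Arc Ed = %ΔQ / %ΔP = (-2130/7186) / (2.1/16.35) = -2.3077…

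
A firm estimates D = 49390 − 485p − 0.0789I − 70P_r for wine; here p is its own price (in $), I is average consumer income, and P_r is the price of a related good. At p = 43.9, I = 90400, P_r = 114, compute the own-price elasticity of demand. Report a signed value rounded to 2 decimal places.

-1.64

At the given values, D = 49390 − 485(43.9) − 0.0789(90400) − 70(114) = 12985.94.
∂D/∂p = −485.
E = (-485) × (43.9/12985.94) = -1.6395…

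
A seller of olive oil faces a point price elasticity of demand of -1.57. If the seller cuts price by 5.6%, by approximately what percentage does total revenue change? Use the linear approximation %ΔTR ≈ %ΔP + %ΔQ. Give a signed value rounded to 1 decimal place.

%ΔQ ≈ Ed × %ΔP = (-1.57) × (-5.6%) = +8.7920%
%ΔTR ≈ %ΔP + %ΔQ = (-5.6%) + (+8.7920%) = +3.1920%

+3.2%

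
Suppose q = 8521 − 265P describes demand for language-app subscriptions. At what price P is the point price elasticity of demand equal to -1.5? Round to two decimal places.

19.29

Ed = −265P/(8521 − 265P). Set this equal to -1.5:
265P = 1.5·(8521 − 265P) ⇒ 265P(1 + 1.5) = 1.5·8521
P = 1.5·8521 / (265·2.5) = 19.2928…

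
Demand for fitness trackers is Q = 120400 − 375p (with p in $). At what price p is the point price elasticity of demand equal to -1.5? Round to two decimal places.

Ed = −375p/(120400 − 375p). Set this equal to -1.5:
375p = 1.5·(120400 − 375p) ⇒ 375p(1 + 1.5) = 1.5·120400
p = 1.5·120400 / (375·2.5) = 192.64

192.64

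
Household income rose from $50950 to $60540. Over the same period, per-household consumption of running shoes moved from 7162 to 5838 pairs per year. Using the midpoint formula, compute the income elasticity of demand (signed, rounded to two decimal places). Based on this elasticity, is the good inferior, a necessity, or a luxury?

%ΔQ = (5838 − 7162)/[( 7162 + 5838)/2] = -1324/6500 = -0.203692…
%ΔIncome = (60540 − 50950)/[( 50950 + 60540)/2] = 9590/55745 = 0.172033…
E_income = (-1324/6500) / (9590/55745) = -1.1840…
E_income < 0 ⇒ inferior good.

-1.18; inferior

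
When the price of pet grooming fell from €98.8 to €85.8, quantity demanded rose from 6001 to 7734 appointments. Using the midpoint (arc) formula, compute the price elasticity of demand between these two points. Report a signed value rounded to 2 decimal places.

-1.79

%ΔQ = (7734 − 6001) / [(6001 + 7734)/2] = 1733/6867.5 = 0.252348…
%ΔP = (85.8 − 98.8) / [(98.8 + 85.8)/2] = -13/92.3 = -0.140845…
Arc Ed = %ΔQ / %ΔP = (1733/6867.5) / (-13/92.3) = -1.7916…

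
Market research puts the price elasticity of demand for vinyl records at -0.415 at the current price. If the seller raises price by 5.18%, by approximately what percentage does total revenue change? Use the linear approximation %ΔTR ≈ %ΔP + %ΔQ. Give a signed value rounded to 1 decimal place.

%ΔQ ≈ Ed × %ΔP = (-0.415) × (+5.18%) = -2.1497%
%ΔTR ≈ %ΔP + %ΔQ = (+5.18%) + (-2.1497%) = +3.0303%

+3.0%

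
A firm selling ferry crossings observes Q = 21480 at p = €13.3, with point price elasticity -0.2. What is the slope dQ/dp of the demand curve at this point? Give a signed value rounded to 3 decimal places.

-323.008

Ed = (dQ/dp)·(p/Q) ⇒ dQ/dp = Ed·Q/p = (-0.2)·21480/13.3 = -323.00751…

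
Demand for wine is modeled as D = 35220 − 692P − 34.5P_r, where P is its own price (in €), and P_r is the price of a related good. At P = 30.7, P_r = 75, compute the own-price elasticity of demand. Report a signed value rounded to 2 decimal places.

At the given values, D = 35220 − 692(30.7) − 34.5(75) = 11388.1.
∂D/∂P = −692.
E = (-692) × (30.7/11388.1) = -1.8654…

-1.87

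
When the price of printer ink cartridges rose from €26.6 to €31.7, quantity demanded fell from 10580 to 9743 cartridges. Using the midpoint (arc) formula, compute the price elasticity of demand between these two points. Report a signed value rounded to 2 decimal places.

-0.47

%ΔQ = (9743 − 10580) / [(10580 + 9743)/2] = -837/10161.5 = -0.082369…
%ΔP = (31.7 − 26.6) / [(26.6 + 31.7)/2] = 5.1/29.15 = 0.174957…
Arc Ed = %ΔQ / %ΔP = (-837/10161.5) / (5.1/29.15) = -0.4707…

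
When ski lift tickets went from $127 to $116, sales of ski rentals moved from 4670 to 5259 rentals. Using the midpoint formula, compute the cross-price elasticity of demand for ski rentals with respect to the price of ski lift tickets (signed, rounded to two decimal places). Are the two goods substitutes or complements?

%ΔQ_{ski rentals} = (5259 − 4670)/avg = 589/4964.5 = 0.118642…
%ΔP_{ski lift tickets} = (116 − 127)/avg = -11/121.5 = -0.090534…
E_cross = (589/4964.5) / (-11/121.5) = -1.3104…
E_cross < 0 ⇒ the goods are complements.

-1.31; complements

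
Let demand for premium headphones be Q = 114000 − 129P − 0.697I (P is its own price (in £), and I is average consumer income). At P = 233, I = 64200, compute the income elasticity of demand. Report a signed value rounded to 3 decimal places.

-1.142

At the given values, Q = 114000 − 129(233) − 0.697(64200) = 39195.6.
∂Q/∂I = -0.697.
E = (-0.697) × (64200/39195.6) = -1.14164…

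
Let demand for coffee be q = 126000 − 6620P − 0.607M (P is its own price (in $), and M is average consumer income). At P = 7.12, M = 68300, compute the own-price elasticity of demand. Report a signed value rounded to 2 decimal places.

-1.26

At the given values, q = 126000 − 6620(7.12) − 0.607(68300) = 37407.5.
∂q/∂P = −6620.
E = (-6620) × (7.12/37407.5) = -1.2600…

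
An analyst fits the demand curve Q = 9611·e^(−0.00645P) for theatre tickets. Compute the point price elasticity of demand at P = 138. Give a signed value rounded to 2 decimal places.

dQ/dP = −0.00645·Q = -25.4544. At P = 138, Q = 3946.42.
Ed = (dQ/dP)·(P/Q) = (-25.4544) × (138/3946.42) = -0.8901

-0.89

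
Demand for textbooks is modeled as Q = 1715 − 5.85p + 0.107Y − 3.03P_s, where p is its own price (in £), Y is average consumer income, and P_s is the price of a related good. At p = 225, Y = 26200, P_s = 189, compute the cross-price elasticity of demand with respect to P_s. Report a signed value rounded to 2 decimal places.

At the given values, Q = 1715 − 5.85(225) + 0.107(26200) − 3.03(189) = 2629.48.
∂Q/∂P_s = -3.03.
E = (-3.03) × (189/2629.48) = -0.2177…

-0.22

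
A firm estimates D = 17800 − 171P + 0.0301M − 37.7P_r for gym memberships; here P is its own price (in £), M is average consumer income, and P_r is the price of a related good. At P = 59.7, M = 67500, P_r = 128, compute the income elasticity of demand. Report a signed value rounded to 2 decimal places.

0.42

At the given values, D = 17800 − 171(59.7) + 0.0301(67500) − 37.7(128) = 4797.45.
∂D/∂M = 0.0301.
E = (0.0301) × (67500/4797.45) = 0.4235…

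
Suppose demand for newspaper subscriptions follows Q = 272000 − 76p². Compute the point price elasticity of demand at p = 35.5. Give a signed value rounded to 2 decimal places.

-1.09

dQ/dp = −2·76·p = -5396. At p = 35.5, Q = 176221.
Ed = (dQ/dp)·(p/Q) = (-5396) × (35.5/176221) = -1.0870…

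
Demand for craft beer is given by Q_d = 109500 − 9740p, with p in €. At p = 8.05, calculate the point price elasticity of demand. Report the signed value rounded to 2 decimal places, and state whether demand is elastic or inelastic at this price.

dQ_d/dp = −9740. At p = 8.05, Q_d = 109500 − 9740(8.05) = 31093.
Ed = (dQ_d/dp)·(p/Q_d) = −9740 × (8.05/31093) = -2.5216…
|Ed| = 2.52 > 1, so demand is elastic.

-2.52; elastic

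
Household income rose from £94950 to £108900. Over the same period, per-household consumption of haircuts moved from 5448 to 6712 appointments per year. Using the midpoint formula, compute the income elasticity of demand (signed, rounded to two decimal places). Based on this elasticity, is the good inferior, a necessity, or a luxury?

1.52; luxury

%ΔQ = (6712 − 5448)/[( 5448 + 6712)/2] = 1264/6080 = 0.207894…
%ΔIncome = (108900 − 94950)/[( 94950 + 108900)/2] = 13950/101925 = 0.136865…
E_income = (1264/6080) / (13950/101925) = 1.5189…
E_income > 1 ⇒ normal good, luxury.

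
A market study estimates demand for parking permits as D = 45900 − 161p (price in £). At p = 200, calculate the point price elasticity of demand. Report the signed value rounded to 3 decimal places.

dD/dp = −161. At p = 200, D = 45900 − 161(200) = 13700.
Ed = (dD/dp)·(p/D) = −161 × (200/13700) = -2.35036…

-2.350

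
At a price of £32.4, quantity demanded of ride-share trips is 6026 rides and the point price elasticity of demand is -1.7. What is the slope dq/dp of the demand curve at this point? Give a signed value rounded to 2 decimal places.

Ed = (dq/dp)·(p/q) ⇒ dq/dp = Ed·q/p = (-1.7)·6026/32.4 = -316.1790…

-316.18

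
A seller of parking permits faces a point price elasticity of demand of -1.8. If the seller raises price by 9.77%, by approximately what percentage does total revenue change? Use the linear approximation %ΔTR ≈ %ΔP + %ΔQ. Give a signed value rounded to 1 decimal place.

%ΔQ ≈ Ed × %ΔP = (-1.8) × (+9.77%) = -17.5860%
%ΔTR ≈ %ΔP + %ΔQ = (+9.77%) + (-17.5860%) = -7.8160%

-7.8%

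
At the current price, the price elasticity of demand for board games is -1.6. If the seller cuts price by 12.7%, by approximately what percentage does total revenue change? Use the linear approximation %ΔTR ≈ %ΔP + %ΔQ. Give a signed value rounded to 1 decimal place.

%ΔQ ≈ Ed × %ΔP = (-1.6) × (-12.7%) = +20.3200%
%ΔTR ≈ %ΔP + %ΔQ = (-12.7%) + (+20.3200%) = +7.6200%

+7.6%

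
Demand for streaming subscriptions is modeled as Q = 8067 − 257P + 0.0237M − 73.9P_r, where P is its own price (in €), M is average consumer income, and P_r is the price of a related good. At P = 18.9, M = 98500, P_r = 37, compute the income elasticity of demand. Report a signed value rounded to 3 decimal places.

At the given values, Q = 8067 − 257(18.9) + 0.0237(98500) − 73.9(37) = 2809.85.
∂Q/∂M = 0.0237.
E = (0.0237) × (98500/2809.85) = 0.83080…

0.831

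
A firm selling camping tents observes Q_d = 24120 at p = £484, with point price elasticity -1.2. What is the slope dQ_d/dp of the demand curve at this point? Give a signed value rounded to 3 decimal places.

Ed = (dQ_d/dp)·(p/Q_d) ⇒ dQ_d/dp = Ed·Q_d/p = (-1.2)·24120/484 = -59.80165…

-59.802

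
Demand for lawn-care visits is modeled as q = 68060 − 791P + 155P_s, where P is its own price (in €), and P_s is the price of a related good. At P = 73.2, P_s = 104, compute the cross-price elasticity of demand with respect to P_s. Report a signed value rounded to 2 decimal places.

At the given values, q = 68060 − 791(73.2) + 155(104) = 26278.8.
∂q/∂P_s = 155.
E = (155) × (104/26278.8) = 0.6134…

0.61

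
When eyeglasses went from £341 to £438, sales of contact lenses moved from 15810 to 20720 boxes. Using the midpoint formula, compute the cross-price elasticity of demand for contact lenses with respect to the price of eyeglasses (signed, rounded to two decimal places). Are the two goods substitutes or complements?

1.08; substitutes

%ΔQ_{contact lenses} = (20720 − 15810)/avg = 4910/18265 = 0.268820…
%ΔP_{eyeglasses} = (438 − 341)/avg = 97/389.5 = 0.249037…
E_cross = (4910/18265) / (97/389.5) = 1.0794…
E_cross > 0 ⇒ the goods are substitutes.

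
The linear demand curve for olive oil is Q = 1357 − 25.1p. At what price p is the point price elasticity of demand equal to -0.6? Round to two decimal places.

20.27

Ed = −25.1p/(1357 − 25.1p). Set this equal to -0.6:
25.1p = 0.6·(1357 − 25.1p) ⇒ 25.1p(1 + 0.6) = 0.6·1357
p = 0.6·1357 / (25.1·1.6) = 20.2739…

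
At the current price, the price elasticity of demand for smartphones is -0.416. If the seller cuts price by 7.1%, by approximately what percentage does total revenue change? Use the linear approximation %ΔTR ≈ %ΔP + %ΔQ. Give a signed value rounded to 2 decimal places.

-4.15%

%ΔQ ≈ Ed × %ΔP = (-0.416) × (-7.1%) = +2.9536%
%ΔTR ≈ %ΔP + %ΔQ = (-7.1%) + (+2.9536%) = -4.1464%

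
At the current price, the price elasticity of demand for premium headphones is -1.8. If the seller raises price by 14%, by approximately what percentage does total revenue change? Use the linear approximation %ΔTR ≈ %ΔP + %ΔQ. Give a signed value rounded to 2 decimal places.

%ΔQ ≈ Ed × %ΔP = (-1.8) × (+14%) = -25.2000%
%ΔTR ≈ %ΔP + %ΔQ = (+14%) + (-25.2000%) = -11.2000%

-11.20%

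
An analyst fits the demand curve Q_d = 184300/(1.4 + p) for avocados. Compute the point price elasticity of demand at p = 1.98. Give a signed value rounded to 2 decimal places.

-0.59

dQ_d/dp = −184300/(1.4 + p)² = -16132.1. At p = 1.98, Q_d = 54526.6.
Ed = (dQ_d/dp)·(p/Q_d) = (-16132.1) × (1.98/54526.6) = -0.5857…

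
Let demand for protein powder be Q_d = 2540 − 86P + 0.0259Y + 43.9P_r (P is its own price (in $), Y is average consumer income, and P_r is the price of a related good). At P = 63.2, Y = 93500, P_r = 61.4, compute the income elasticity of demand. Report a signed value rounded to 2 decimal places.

1.09

At the given values, Q_d = 2540 − 86(63.2) + 0.0259(93500) + 43.9(61.4) = 2221.91.
∂Q_d/∂Y = 0.0259.
E = (0.0259) × (93500/2221.91) = 1.0898…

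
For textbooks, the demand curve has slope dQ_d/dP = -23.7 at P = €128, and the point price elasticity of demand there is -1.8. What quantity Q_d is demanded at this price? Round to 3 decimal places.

Ed = (dQ_d/dP)·(P/Q_d) ⇒ Q_d = (dQ_d/dP)·P/Ed = (-23.7)·128/(-1.8) = 1685.33333…

1685.333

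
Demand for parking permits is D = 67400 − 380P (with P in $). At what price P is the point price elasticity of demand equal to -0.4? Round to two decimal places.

Ed = −380P/(67400 − 380P). Set this equal to -0.4:
380P = 0.4·(67400 − 380P) ⇒ 380P(1 + 0.4) = 0.4·67400
P = 0.4·67400 / (380·1.4) = 50.6766…

50.68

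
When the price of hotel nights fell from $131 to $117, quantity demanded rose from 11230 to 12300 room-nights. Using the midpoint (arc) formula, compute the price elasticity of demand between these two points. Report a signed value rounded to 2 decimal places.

-0.81

%ΔQ = (12300 − 11230) / [(11230 + 12300)/2] = 1070/11765 = 0.090947…
%ΔP = (117 − 131) / [(131 + 117)/2] = -14/124 = -0.112903…
Arc Ed = %ΔQ / %ΔP = (1070/11765) / (-14/124) = -0.8055…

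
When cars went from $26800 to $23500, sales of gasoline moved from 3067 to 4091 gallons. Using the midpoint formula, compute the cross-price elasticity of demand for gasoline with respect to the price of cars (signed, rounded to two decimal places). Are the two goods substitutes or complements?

-2.18; complements

%ΔQ_{gasoline} = (4091 − 3067)/avg = 1024/3579 = 0.286113…
%ΔP_{cars} = (23500 − 26800)/avg = -3300/25150 = -0.131212…
E_cross = (1024/3579) / (-3300/25150) = -2.1805…
E_cross < 0 ⇒ the goods are complements.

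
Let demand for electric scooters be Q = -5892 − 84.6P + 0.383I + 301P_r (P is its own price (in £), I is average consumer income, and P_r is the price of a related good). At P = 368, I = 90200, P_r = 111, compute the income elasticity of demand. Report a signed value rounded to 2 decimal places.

At the given values, Q = -5892 − 84.6(368) + 0.383(90200) + 301(111) = 30932.8.
∂Q/∂I = 0.383.
E = (0.383) × (90200/30932.8) = 1.1168…

1.12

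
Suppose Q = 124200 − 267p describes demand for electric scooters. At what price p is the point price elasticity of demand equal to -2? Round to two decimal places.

310.11

Ed = −267p/(124200 − 267p). Set this equal to -2:
267p = 2·(124200 − 267p) ⇒ 267p(1 + 2) = 2·124200
p = 2·124200 / (267·3) = 310.1123…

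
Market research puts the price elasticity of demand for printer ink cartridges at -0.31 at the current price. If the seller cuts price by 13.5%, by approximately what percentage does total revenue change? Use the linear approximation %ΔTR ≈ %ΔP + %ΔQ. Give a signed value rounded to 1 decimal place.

%ΔQ ≈ Ed × %ΔP = (-0.31) × (-13.5%) = +4.1850%
%ΔTR ≈ %ΔP + %ΔQ = (-13.5%) + (+4.1850%) = -9.3150%

-9.3%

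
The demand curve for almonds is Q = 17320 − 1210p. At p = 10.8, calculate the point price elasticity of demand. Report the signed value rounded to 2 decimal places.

-3.07

dQ/dp = −1210. At p = 10.8, Q = 17320 − 1210(10.8) = 4252.
Ed = (dQ/dp)·(p/Q) = −1210 × (10.8/4252) = -3.0733…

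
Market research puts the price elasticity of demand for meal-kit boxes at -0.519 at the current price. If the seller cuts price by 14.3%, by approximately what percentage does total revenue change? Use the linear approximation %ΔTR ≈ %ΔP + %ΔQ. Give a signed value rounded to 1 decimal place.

%ΔQ ≈ Ed × %ΔP = (-0.519) × (-14.3%) = +7.4217%
%ΔTR ≈ %ΔP + %ΔQ = (-14.3%) + (+7.4217%) = -6.8783%

-6.9%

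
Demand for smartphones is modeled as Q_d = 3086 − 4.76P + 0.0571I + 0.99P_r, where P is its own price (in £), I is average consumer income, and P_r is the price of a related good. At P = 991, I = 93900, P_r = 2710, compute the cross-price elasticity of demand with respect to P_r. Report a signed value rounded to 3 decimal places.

At the given values, Q_d = 3086 − 4.76(991) + 0.0571(93900) + 0.99(2710) = 6413.43.
∂Q_d/∂P_r = 0.99.
E = (0.99) × (2710/6413.43) = 0.41832…

0.418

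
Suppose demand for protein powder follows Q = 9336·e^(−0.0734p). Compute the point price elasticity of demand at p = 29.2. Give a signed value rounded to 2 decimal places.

dQ/dp = −0.0734·Q = -80.3604. At p = 29.2, Q = 1094.83.
Ed = (dQ/dp)·(p/Q) = (-80.3604) × (29.2/1094.83) = -2.1432…

-2.14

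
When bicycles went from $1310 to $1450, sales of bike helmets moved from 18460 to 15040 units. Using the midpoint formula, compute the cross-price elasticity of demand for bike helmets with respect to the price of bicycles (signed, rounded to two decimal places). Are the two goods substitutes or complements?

-2.01; complements

%ΔQ_{bike helmets} = (15040 − 18460)/avg = -3420/16750 = -0.204179…
%ΔP_{bicycles} = (1450 − 1310)/avg = 140/1380 = 0.101449…
E_cross = (-3420/16750) / (140/1380) = -2.0126…
E_cross < 0 ⇒ the goods are complements.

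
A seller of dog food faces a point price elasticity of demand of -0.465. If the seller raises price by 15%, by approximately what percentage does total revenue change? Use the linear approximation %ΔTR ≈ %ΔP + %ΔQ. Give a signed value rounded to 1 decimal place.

%ΔQ ≈ Ed × %ΔP = (-0.465) × (+15%) = -6.9750%
%ΔTR ≈ %ΔP + %ΔQ = (+15%) + (-6.9750%) = +8.0250%

+8.0%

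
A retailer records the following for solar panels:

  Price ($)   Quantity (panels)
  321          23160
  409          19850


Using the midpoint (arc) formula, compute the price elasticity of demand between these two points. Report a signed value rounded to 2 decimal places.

%ΔQ = (19850 − 23160) / [(23160 + 19850)/2] = -3310/21505 = -0.153917…
%ΔP = (409 − 321) / [(321 + 409)/2] = 88/365 = 0.241095…
Arc Ed = %ΔQ / %ΔP = (-3310/21505) / (88/365) = -0.6384…

-0.64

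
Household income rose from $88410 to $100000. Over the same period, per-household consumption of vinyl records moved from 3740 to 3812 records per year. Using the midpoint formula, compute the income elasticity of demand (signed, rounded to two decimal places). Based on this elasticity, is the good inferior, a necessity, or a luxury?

%ΔQ = (3812 − 3740)/[( 3740 + 3812)/2] = 72/3776 = 0.019067…
%ΔIncome = (100000 − 88410)/[( 88410 + 100000)/2] = 11590/94205 = 0.123029…
E_income = (72/3776) / (11590/94205) = 0.1549…
0 < E_income < 1 ⇒ normal good, necessity.

0.15; necessity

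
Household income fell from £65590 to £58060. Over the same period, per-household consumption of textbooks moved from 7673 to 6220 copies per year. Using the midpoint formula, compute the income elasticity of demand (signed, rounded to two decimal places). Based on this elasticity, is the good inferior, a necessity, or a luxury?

1.72; luxury

%ΔQ = (6220 − 7673)/[( 7673 + 6220)/2] = -1453/6946.5 = -0.209170…
%ΔIncome = (58060 − 65590)/[( 65590 + 58060)/2] = -7530/61825 = -0.121795…
E_income = (-1453/6946.5) / (-7530/61825) = 1.7173…
E_income > 1 ⇒ normal good, luxury.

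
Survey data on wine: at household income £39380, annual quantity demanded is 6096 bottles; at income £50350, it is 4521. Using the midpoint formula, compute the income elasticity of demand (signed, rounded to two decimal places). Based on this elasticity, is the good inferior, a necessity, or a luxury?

%ΔQ = (4521 − 6096)/[( 6096 + 4521)/2] = -1575/5308.5 = -0.296693…
%ΔIncome = (50350 − 39380)/[( 39380 + 50350)/2] = 10970/44865 = 0.244511…
E_income = (-1575/5308.5) / (10970/44865) = -1.2134…
E_income < 0 ⇒ inferior good.

-1.21; inferior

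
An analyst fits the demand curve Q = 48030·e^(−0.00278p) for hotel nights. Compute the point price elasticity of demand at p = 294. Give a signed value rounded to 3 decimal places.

dQ/dp = −0.00278·Q = -58.9657. At p = 294, Q = 21210.7.
Ed = (dQ/dp)·(p/Q) = (-58.9657) × (294/21210.7) = -0.81732

-0.817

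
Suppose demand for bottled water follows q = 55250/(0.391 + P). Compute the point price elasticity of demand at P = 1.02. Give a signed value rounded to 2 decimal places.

-0.72

dq/dP = −55250/(0.391 + P)² = -27751. At P = 1.02, q = 39156.6.
Ed = (dq/dP)·(P/q) = (-27751) × (1.02/39156.6) = -0.7228…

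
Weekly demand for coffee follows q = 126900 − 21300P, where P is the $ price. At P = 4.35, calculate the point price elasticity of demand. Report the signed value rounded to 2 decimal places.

-2.71

dq/dP = −21300. At P = 4.35, q = 126900 − 21300(4.35) = 34245.
Ed = (dq/dP)·(P/q) = −21300 × (4.35/34245) = -2.7056…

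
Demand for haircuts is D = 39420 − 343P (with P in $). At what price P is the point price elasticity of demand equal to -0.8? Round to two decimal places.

51.08

Ed = −343P/(39420 − 343P). Set this equal to -0.8:
343P = 0.8·(39420 − 343P) ⇒ 343P(1 + 0.8) = 0.8·39420
P = 0.8·39420 / (343·1.8) = 51.0787…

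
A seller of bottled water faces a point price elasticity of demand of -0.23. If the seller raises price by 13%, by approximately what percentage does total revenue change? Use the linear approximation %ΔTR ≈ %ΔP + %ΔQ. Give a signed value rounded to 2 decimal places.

+10.01%

%ΔQ ≈ Ed × %ΔP = (-0.23) × (+13%) = -2.9900%
%ΔTR ≈ %ΔP + %ΔQ = (+13%) + (-2.9900%) = +10.0100%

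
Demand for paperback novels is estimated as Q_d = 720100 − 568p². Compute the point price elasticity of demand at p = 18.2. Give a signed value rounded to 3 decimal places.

-0.707

dQ_d/dp = −2·568·p = -20675.2. At p = 18.2, Q_d = 531955.68.
Ed = (dQ_d/dp)·(p/Q_d) = (-20675.2) × (18.2/531955.68) = -0.70736…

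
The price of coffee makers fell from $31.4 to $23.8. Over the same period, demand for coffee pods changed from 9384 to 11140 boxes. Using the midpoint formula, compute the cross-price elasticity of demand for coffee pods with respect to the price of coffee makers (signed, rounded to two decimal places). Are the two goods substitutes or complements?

%ΔQ_{coffee pods} = (11140 − 9384)/avg = 1756/10262 = 0.171116…
%ΔP_{coffee makers} = (23.8 − 31.4)/avg = -7.6/27.6 = -0.275362…
E_cross = (1756/10262) / (-7.6/27.6) = -0.6214…
E_cross < 0 ⇒ the goods are complements.

-0.62; complements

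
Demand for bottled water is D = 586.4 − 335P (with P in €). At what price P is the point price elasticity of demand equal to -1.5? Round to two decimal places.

Ed = −335P/(586.4 − 335P). Set this equal to -1.5:
335P = 1.5·(586.4 − 335P) ⇒ 335P(1 + 1.5) = 1.5·586.4
P = 1.5·586.4 / (335·2.5) = 1.0502…

1.05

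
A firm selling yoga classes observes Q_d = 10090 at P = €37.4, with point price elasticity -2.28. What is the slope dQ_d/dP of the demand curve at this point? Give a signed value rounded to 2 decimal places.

Ed = (dQ_d/dP)·(P/Q_d) ⇒ dQ_d/dP = Ed·Q_d/P = (-2.28)·10090/37.4 = -615.1122…

-615.11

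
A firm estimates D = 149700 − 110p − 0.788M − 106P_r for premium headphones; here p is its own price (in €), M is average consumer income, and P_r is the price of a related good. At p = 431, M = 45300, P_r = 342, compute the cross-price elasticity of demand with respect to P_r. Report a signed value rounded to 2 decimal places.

-1.19

At the given values, D = 149700 − 110(431) − 0.788(45300) − 106(342) = 30341.6.
∂D/∂P_r = -106.
E = (-106) × (342/30341.6) = -1.1947…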